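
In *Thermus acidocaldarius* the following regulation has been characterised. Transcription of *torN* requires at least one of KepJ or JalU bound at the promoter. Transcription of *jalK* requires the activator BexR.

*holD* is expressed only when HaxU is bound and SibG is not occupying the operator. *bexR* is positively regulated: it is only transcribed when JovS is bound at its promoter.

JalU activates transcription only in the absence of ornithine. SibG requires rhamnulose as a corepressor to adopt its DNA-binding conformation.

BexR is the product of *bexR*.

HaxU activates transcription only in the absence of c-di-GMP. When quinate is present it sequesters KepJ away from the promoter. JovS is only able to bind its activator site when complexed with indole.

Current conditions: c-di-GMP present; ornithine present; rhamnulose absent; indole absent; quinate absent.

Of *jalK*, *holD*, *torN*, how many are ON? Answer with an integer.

Indole is absent, so JovS is inactive.
Required activator JovS is absent, so *bexR* is not transcribed.
So BexR is not produced.
Required activator BexR is absent, so *jalK* is not transcribed.
→ *jalK* is OFF.
c-di-GMP is present, so HaxU is inactive.
Rhamnulose is absent, so SibG is inactive.
Required activator HaxU is absent, so *holD* is not transcribed.
→ *holD* is OFF.
Quinate is absent, so KepJ is active.
Ornithine is present, so JalU is inactive.
Activator KepJ is present, so *torN* is transcribed.
→ *torN* is ON.
1 of the 3 genes is transcribed.

1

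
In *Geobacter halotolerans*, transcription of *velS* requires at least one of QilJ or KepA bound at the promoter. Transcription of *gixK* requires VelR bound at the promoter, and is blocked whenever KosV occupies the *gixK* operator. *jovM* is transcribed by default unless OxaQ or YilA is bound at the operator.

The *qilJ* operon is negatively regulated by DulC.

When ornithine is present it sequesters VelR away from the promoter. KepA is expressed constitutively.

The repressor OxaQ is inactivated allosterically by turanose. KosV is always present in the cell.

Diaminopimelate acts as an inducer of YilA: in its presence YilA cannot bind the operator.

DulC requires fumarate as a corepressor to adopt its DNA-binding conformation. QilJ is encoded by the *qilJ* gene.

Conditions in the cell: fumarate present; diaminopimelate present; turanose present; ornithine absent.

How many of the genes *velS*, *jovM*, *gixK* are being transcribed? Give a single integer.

2

Fumarate is present, so DulC is active.
With repressor DulC bound, *qilJ* is not transcribed.
So QilJ is not produced.
KepA is produced constitutively and is active.
Activator KepA is present, so *velS* is transcribed.
→ *velS* is ON.
Turanose is present, so OxaQ is inactive.
Diaminopimelate is present, so YilA is inactive.
With no repressor bound, *jovM* is transcribed.
→ *jovM* is ON.
Ornithine is absent, so VelR is active.
KosV is produced constitutively and is active.
With repressor KosV bound, *gixK* is not transcribed.
→ *gixK* is OFF.
2 of the 3 genes are transcribed.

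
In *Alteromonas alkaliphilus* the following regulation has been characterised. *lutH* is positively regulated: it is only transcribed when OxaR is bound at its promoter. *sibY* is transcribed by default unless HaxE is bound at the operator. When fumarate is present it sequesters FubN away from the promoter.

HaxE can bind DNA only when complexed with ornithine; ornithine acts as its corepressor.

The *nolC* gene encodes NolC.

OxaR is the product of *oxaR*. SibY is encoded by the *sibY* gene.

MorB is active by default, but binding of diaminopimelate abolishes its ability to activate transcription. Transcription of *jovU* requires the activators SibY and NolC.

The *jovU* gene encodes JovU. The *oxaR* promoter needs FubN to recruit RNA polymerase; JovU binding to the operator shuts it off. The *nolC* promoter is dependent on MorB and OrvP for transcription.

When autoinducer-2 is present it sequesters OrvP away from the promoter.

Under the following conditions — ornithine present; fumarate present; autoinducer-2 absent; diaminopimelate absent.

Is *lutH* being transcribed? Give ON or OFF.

OFF

Ornithine is present, so HaxE is active.
With repressor HaxE bound, *sibY* is not transcribed.
So SibY is not produced.
Diaminopimelate is absent, so MorB is active.
Autoinducer-2 is absent, so OrvP is active.
No repressor is bound and MorB and OrvP are active, so *nolC* is transcribed.
So NolC is produced and active.
Required activator SibY is absent, so *jovU* is not transcribed.
So JovU is not produced.
Fumarate is present, so FubN is inactive.
Required activator FubN is absent, so *oxaR* is not transcribed.
So OxaR is not produced.
Required activator OxaR is absent, so *lutH* is not transcribed.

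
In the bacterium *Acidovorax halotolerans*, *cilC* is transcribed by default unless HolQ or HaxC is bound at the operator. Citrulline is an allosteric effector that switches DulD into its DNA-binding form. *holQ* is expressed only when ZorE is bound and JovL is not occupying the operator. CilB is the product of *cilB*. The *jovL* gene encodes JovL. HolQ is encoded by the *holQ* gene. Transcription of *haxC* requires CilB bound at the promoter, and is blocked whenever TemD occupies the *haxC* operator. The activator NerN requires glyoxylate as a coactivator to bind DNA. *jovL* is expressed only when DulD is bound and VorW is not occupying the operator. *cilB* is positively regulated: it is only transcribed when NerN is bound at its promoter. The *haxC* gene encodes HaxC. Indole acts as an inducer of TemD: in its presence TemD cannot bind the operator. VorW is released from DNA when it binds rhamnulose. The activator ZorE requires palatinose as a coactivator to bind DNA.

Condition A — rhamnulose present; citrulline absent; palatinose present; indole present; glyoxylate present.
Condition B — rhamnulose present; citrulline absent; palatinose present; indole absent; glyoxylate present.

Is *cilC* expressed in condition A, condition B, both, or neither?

Condition A:
Rhamnulose is present, so VorW is inactive.
Citrulline is absent, so DulD is inactive.
Required activator DulD is absent, so *jovL* is not transcribed.
So JovL is not produced.
Palatinose is present, so ZorE is active.
No repressor is bound and ZorE is active, so *holQ* is transcribed.
So HolQ is produced and active.
Indole is present, so TemD is inactive.
Glyoxylate is present, so NerN is active.
No repressor is bound and NerN is active, so *cilB* is transcribed.
So CilB is produced and active.
No repressor is bound and CilB is active, so *haxC* is transcribed.
So HaxC is produced and active.
With repressor HolQ bound, *cilC* is not transcribed.
→ *cilC* is OFF in A.
Condition B:
Rhamnulose is present, so VorW is inactive.
Citrulline is absent, so DulD is inactive.
Required activator DulD is absent, so *jovL* is not transcribed.
So JovL is not produced.
Palatinose is present, so ZorE is active.
No repressor is bound and ZorE is active, so *holQ* is transcribed.
So HolQ is produced and active.
Indole is absent, so TemD is active.
Glyoxylate is present, so NerN is active.
No repressor is bound and NerN is active, so *cilB* is transcribed.
So CilB is produced and active.
With repressor TemD bound, *haxC* is not transcribed.
So HaxC is not produced.
With repressor HolQ bound, *cilC* is not transcribed.
→ *cilC* is OFF in B.

neither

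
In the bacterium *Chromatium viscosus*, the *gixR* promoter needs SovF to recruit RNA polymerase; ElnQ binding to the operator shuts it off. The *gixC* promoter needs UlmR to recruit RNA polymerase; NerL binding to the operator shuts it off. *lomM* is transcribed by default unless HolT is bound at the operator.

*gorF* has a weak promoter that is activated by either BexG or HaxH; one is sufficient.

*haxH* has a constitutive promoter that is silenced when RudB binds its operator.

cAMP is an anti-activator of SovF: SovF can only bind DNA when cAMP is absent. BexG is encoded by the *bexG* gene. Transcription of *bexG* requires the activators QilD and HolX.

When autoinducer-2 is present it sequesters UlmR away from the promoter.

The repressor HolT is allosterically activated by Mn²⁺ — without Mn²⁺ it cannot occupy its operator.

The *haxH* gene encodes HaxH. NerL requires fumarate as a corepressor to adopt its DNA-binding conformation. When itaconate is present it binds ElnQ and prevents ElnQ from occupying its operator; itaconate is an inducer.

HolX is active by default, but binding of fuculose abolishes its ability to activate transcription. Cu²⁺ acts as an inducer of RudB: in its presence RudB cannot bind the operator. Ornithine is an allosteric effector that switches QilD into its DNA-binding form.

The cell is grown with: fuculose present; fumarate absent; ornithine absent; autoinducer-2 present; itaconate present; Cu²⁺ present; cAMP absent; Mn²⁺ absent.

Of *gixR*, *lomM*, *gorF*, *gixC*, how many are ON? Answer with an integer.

3

Itaconate is present, so ElnQ is inactive.
cAMP is absent, so SovF is active.
No repressor is bound and SovF is active, so *gixR* is transcribed.
→ *gixR* is ON.
Mn²⁺ is absent, so HolT is inactive.
With no repressor bound, *lomM* is transcribed.
→ *lomM* is ON.
Ornithine is absent, so QilD is inactive.
Fuculose is present, so HolX is inactive.
Required activator QilD is absent, so *bexG* is not transcribed.
So BexG is not produced.
Cu²⁺ is present, so RudB is inactive.
With no repressor bound, *haxH* is transcribed.
So HaxH is produced and active.
Activator HaxH is present, so *gorF* is transcribed.
→ *gorF* is ON.
Fumarate is absent, so NerL is inactive.
Autoinducer-2 is present, so UlmR is inactive.
Required activator UlmR is absent, so *gixC* is not transcribed.
→ *gixC* is OFF.
3 of the 4 genes are transcribed.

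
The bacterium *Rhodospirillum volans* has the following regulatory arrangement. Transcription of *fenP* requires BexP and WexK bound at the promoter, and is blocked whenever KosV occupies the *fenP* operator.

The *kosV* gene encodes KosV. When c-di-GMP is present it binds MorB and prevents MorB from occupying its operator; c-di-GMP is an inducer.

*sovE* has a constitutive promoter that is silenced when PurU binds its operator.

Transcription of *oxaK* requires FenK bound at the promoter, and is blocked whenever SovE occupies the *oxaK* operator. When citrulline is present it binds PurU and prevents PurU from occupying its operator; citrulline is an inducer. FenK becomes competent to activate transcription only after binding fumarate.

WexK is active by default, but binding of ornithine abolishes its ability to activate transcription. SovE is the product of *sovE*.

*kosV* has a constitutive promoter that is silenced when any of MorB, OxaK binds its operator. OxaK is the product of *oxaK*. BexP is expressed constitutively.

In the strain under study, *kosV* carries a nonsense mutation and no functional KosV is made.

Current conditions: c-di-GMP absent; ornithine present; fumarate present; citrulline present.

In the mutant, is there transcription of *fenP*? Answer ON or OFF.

OFF

KosV is non-functional in this strain, so it has no effect.
BexP is produced constitutively and is active.
Ornithine is present, so WexK is inactive.
Required activator WexK is absent, so *fenP* is not transcribed.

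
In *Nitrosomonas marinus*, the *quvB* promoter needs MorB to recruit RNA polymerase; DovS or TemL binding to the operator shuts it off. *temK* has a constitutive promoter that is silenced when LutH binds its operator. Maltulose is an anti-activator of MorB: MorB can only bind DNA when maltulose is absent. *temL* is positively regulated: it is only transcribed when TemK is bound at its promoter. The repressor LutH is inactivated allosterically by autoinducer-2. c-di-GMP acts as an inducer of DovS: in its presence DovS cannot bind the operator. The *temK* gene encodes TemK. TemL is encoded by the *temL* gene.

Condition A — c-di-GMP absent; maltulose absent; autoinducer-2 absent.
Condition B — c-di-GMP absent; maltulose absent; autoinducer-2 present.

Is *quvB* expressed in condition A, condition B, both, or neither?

Condition A:
c-di-GMP is absent, so DovS is active.
Maltulose is absent, so MorB is active.
Autoinducer-2 is absent, so LutH is active.
With repressor LutH bound, *temK* is not transcribed.
So TemK is not produced.
Required activator TemK is absent, so *temL* is not transcribed.
So TemL is not produced.
With repressor DovS bound, *quvB* is not transcribed.
→ *quvB* is OFF in A.
Condition B:
c-di-GMP is absent, so DovS is active.
Maltulose is absent, so MorB is active.
Autoinducer-2 is present, so LutH is inactive.
With no repressor bound, *temK* is transcribed.
So TemK is produced and active.
No repressor is bound and TemK is active, so *temL* is transcribed.
So TemL is produced and active.
With repressor DovS bound, *quvB* is not transcribed.
→ *quvB* is OFF in B.

neither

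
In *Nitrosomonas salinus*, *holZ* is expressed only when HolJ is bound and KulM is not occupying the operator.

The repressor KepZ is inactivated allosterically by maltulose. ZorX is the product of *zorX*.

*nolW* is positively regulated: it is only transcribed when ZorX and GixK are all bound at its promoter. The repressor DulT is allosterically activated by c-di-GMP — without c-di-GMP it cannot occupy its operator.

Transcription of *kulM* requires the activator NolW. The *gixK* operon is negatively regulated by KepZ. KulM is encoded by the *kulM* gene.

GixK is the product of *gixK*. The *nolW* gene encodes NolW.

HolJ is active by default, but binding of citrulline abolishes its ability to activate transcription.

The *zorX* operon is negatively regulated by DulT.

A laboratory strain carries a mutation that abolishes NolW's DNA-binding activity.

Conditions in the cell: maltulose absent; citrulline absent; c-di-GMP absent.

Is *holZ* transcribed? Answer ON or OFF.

Citrulline is absent, so HolJ is active.
NolW is non-functional in this strain, so it has no effect.
Required activator NolW is absent, so *kulM* is not transcribed.
So KulM is not produced.
No repressor is bound and HolJ is active, so *holZ* is transcribed.

ON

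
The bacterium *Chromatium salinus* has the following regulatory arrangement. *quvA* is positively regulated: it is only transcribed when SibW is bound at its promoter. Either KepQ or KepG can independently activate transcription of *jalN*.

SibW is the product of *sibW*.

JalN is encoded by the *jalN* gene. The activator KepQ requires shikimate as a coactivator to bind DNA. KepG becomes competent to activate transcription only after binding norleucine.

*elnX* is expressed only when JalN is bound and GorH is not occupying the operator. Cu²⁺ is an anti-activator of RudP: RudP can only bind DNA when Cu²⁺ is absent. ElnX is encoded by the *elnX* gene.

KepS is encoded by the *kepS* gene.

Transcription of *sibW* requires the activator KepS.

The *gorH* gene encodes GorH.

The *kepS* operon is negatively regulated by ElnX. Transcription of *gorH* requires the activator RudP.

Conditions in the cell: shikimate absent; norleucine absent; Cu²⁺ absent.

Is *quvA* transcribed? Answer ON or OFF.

ON

Shikimate is absent, so KepQ is inactive.
Norleucine is absent, so KepG is inactive.
No activator is available at the *jalN* promoter, so *jalN* is not transcribed.
So JalN is not produced.
Cu²⁺ is absent, so RudP is active.
No repressor is bound and RudP is active, so *gorH* is transcribed.
So GorH is produced and active.
With repressor GorH bound, *elnX* is not transcribed.
So ElnX is not produced.
With no repressor bound, *kepS* is transcribed.
So KepS is produced and active.
No repressor is bound and KepS is active, so *sibW* is transcribed.
So SibW is produced and active.
No repressor is bound and SibW is active, so *quvA* is transcribed.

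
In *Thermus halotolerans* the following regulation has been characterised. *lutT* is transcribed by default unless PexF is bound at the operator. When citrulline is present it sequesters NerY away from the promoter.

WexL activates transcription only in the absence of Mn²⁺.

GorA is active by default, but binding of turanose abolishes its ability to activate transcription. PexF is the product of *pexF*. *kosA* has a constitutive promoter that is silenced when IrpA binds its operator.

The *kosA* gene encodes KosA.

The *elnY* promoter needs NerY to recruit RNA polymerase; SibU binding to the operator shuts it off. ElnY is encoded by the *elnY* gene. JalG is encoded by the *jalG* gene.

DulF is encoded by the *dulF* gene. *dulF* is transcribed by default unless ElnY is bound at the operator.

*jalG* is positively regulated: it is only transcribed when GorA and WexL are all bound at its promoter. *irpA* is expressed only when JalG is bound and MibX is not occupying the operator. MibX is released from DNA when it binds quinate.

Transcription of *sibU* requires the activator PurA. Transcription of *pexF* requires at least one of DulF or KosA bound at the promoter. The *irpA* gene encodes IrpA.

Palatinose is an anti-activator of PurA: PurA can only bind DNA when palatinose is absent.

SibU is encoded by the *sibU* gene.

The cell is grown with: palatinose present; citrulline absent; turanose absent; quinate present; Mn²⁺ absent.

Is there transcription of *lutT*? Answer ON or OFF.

Palatinose is present, so PurA is inactive.
Required activator PurA is absent, so *sibU* is not transcribed.
So SibU is not produced.
Citrulline is absent, so NerY is active.
No repressor is bound and NerY is active, so *elnY* is transcribed.
So ElnY is produced and active.
With repressor ElnY bound, *dulF* is not transcribed.
So DulF is not produced.
Turanose is absent, so GorA is active.
Mn²⁺ is absent, so WexL is active.
No repressor is bound and GorA and WexL are active, so *jalG* is transcribed.
So JalG is produced and active.
Quinate is present, so MibX is inactive.
No repressor is bound and JalG is active, so *irpA* is transcribed.
So IrpA is produced and active.
With repressor IrpA bound, *kosA* is not transcribed.
So KosA is not produced.
No activator is available at the *pexF* promoter, so *pexF* is not transcribed.
So PexF is not produced.
With no repressor bound, *lutT* is transcribed.

ON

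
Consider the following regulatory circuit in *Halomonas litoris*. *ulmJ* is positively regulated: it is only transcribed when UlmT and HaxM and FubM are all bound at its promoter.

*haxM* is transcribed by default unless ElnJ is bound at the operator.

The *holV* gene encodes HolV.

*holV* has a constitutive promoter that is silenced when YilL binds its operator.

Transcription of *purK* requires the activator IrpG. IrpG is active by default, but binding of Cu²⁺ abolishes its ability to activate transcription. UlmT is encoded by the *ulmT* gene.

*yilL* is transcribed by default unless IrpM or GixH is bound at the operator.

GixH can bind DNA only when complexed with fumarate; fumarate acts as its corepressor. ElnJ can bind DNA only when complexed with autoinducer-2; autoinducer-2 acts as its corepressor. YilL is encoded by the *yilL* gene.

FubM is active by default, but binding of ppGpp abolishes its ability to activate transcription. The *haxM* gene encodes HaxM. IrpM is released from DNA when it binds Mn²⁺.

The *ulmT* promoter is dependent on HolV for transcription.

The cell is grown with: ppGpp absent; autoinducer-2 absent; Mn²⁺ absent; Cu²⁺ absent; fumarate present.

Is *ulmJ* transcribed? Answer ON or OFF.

Mn²⁺ is absent, so IrpM is active.
Fumarate is present, so GixH is active.
With repressor IrpM bound, *yilL* is not transcribed.
So YilL is not produced.
With no repressor bound, *holV* is transcribed.
So HolV is produced and active.
No repressor is bound and HolV is active, so *ulmT* is transcribed.
So UlmT is produced and active.
Autoinducer-2 is absent, so ElnJ is inactive.
With no repressor bound, *haxM* is transcribed.
So HaxM is produced and active.
ppGpp is absent, so FubM is active.
No repressor is bound and UlmT and HaxM and FubM are active, so *ulmJ* is transcribed.

ON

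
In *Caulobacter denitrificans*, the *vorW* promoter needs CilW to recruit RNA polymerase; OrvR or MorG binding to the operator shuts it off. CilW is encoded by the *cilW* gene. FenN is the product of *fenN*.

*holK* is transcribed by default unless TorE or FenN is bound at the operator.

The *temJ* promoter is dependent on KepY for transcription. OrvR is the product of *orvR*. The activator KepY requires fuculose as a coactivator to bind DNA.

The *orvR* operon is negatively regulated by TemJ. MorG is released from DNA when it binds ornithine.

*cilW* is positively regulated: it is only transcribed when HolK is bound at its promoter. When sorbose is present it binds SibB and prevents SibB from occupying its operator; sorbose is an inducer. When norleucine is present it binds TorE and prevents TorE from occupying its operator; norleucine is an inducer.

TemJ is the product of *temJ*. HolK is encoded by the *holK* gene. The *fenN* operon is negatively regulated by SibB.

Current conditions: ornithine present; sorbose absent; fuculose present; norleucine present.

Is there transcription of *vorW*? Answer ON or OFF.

Norleucine is present, so TorE is inactive.
Sorbose is absent, so SibB is active.
With repressor SibB bound, *fenN* is not transcribed.
So FenN is not produced.
With no repressor bound, *holK* is transcribed.
So HolK is produced and active.
No repressor is bound and HolK is active, so *cilW* is transcribed.
So CilW is produced and active.
Fuculose is present, so KepY is active.
No repressor is bound and KepY is active, so *temJ* is transcribed.
So TemJ is produced and active.
With repressor TemJ bound, *orvR* is not transcribed.
So OrvR is not produced.
Ornithine is present, so MorG is inactive.
No repressor is bound and CilW is active, so *vorW* is transcribed.

ON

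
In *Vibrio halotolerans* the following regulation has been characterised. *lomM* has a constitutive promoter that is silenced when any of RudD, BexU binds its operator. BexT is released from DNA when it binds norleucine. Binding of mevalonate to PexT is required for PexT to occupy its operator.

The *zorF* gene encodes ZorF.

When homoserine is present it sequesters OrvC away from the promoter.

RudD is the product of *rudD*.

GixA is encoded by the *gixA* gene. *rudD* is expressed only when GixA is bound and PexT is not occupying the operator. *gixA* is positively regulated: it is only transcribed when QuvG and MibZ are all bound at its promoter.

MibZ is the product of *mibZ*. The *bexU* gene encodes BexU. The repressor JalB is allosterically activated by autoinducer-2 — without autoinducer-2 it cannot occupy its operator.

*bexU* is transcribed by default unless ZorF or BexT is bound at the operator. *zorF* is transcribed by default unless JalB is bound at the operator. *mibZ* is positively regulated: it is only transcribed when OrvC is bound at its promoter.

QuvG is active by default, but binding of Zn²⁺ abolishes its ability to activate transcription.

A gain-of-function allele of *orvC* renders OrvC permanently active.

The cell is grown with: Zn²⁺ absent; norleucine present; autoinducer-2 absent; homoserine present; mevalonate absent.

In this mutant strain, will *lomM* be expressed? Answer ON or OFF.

Zn²⁺ is absent, so QuvG is active.
OrvC is constitutively active in this strain.
No repressor is bound and OrvC is active, so *mibZ* is transcribed.
So MibZ is produced and active.
No repressor is bound and QuvG and MibZ are active, so *gixA* is transcribed.
So GixA is produced and active.
Mevalonate is absent, so PexT is inactive.
No repressor is bound and GixA is active, so *rudD* is transcribed.
So RudD is produced and active.
Autoinducer-2 is absent, so JalB is inactive.
With no repressor bound, *zorF* is transcribed.
So ZorF is produced and active.
Norleucine is present, so BexT is inactive.
With repressor ZorF bound, *bexU* is not transcribed.
So BexU is not produced.
With repressor RudD bound, *lomM* is not transcribed.

OFF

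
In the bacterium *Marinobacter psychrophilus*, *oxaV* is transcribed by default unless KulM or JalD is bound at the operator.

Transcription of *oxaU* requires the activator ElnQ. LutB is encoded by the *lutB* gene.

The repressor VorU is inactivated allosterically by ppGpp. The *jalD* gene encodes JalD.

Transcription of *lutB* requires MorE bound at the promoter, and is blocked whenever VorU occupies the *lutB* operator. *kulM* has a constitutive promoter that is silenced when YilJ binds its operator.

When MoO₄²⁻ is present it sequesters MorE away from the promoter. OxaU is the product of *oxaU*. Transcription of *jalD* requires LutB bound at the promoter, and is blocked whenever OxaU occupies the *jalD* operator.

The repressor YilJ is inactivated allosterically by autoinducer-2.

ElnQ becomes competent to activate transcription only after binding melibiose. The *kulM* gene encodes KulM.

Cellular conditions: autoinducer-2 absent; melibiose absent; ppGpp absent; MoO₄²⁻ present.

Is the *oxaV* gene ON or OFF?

ON

Autoinducer-2 is absent, so YilJ is active.
With repressor YilJ bound, *kulM* is not transcribed.
So KulM is not produced.
Melibiose is absent, so ElnQ is inactive.
Required activator ElnQ is absent, so *oxaU* is not transcribed.
So OxaU is not produced.
ppGpp is absent, so VorU is active.
MoO₄²⁻ is present, so MorE is inactive.
With repressor VorU bound, *lutB* is not transcribed.
So LutB is not produced.
Required activator LutB is absent, so *jalD* is not transcribed.
So JalD is not produced.
With no repressor bound, *oxaV* is transcribed.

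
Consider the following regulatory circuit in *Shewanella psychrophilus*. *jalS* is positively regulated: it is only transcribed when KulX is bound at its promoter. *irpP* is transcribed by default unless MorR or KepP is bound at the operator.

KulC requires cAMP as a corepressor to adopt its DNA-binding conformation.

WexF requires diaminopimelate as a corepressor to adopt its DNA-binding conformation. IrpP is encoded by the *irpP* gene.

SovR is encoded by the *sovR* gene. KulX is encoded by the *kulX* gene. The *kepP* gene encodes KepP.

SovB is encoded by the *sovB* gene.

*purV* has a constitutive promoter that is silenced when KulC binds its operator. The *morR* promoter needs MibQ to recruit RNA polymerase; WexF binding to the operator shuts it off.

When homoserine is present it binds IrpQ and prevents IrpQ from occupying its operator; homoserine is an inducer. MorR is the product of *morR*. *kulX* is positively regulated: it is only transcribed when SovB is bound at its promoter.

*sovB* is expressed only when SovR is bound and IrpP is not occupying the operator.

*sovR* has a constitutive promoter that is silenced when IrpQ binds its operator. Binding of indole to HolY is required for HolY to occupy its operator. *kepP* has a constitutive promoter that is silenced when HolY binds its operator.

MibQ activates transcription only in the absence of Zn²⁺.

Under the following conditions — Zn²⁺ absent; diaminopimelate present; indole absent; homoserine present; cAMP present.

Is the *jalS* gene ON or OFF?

ON

Zn²⁺ is absent, so MibQ is active.
Diaminopimelate is present, so WexF is active.
With repressor WexF bound, *morR* is not transcribed.
So MorR is not produced.
Indole is absent, so HolY is inactive.
With no repressor bound, *kepP* is transcribed.
So KepP is produced and active.
With repressor KepP bound, *irpP* is not transcribed.
So IrpP is not produced.
Homoserine is present, so IrpQ is inactive.
With no repressor bound, *sovR* is transcribed.
So SovR is produced and active.
No repressor is bound and SovR is active, so *sovB* is transcribed.
So SovB is produced and active.
No repressor is bound and SovB is active, so *kulX* is transcribed.
So KulX is produced and active.
No repressor is bound and KulX is active, so *jalS* is transcribed.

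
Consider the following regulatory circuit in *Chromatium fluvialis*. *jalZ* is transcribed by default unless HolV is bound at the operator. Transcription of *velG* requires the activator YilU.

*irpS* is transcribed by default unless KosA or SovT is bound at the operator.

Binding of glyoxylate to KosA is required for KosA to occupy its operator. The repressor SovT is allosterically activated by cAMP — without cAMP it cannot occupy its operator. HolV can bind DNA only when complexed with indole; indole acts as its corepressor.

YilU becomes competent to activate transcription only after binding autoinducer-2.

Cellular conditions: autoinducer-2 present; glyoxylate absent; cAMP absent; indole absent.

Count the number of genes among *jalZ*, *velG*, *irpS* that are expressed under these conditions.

3

Indole is absent, so HolV is inactive.
With no repressor bound, *jalZ* is transcribed.
→ *jalZ* is ON.
Autoinducer-2 is present, so YilU is active.
No repressor is bound and YilU is active, so *velG* is transcribed.
→ *velG* is ON.
Glyoxylate is absent, so KosA is inactive.
cAMP is absent, so SovT is inactive.
With no repressor bound, *irpS* is transcribed.
→ *irpS* is ON.
3 of the 3 genes are transcribed.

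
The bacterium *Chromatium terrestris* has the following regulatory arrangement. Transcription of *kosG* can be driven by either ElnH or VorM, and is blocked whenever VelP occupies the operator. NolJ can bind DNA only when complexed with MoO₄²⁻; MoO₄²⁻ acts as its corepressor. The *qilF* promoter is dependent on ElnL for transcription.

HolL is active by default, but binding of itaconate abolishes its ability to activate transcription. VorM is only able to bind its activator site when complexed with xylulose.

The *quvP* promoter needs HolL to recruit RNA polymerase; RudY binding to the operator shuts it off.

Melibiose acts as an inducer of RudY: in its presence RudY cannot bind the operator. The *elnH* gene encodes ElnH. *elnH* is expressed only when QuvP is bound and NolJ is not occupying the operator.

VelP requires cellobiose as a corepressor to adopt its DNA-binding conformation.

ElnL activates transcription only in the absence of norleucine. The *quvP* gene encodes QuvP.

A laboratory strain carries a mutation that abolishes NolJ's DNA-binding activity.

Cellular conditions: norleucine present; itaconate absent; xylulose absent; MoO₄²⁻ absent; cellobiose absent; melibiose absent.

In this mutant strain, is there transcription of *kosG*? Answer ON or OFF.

OFF

Cellobiose is absent, so VelP is inactive.
NolJ is non-functional in this strain, so it has no effect.
Melibiose is absent, so RudY is active.
Itaconate is absent, so HolL is active.
With repressor RudY bound, *quvP* is not transcribed.
So QuvP is not produced.
Required activator QuvP is absent, so *elnH* is not transcribed.
So ElnH is not produced.
Xylulose is absent, so VorM is inactive.
No activator is available at the *kosG* promoter, so *kosG* is not transcribed.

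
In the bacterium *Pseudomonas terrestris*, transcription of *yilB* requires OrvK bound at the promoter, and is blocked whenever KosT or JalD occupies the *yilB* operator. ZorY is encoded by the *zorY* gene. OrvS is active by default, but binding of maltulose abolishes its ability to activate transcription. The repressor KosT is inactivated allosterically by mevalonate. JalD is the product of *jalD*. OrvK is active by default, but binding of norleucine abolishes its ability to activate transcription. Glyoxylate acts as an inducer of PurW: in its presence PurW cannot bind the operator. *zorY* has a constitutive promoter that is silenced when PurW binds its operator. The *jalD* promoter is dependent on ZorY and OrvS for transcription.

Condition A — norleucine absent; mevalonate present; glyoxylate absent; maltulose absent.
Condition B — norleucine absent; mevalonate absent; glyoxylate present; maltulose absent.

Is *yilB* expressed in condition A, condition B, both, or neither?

A only

Condition A:
Norleucine is absent, so OrvK is active.
Mevalonate is present, so KosT is inactive.
Glyoxylate is absent, so PurW is active.
With repressor PurW bound, *zorY* is not transcribed.
So ZorY is not produced.
Maltulose is absent, so OrvS is active.
Required activator ZorY is absent, so *jalD* is not transcribed.
So JalD is not produced.
No repressor is bound and OrvK is active, so *yilB* is transcribed.
→ *yilB* is ON in A.
Condition B:
Norleucine is absent, so OrvK is active.
Mevalonate is absent, so KosT is active.
Glyoxylate is present, so PurW is inactive.
With no repressor bound, *zorY* is transcribed.
So ZorY is produced and active.
Maltulose is absent, so OrvS is active.
No repressor is bound and ZorY and OrvS are active, so *jalD* is transcribed.
So JalD is produced and active.
With repressor KosT bound, *yilB* is not transcribed.
→ *yilB* is OFF in B.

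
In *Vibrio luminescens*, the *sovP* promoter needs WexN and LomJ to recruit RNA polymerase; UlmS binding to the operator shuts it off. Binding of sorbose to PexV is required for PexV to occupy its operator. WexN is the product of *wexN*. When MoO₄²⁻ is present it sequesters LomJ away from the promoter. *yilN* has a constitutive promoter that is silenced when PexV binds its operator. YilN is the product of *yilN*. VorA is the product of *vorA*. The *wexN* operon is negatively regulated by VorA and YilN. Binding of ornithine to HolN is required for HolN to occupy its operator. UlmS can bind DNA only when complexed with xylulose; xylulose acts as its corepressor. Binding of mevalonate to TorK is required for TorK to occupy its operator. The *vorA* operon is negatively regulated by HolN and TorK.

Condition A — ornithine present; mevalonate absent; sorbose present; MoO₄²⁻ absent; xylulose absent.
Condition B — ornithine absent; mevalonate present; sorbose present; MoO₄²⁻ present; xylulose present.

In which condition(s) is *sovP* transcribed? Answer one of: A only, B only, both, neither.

Condition A:
Ornithine is present, so HolN is active.
Mevalonate is absent, so TorK is inactive.
With repressor HolN bound, *vorA* is not transcribed.
So VorA is not produced.
Sorbose is present, so PexV is active.
With repressor PexV bound, *yilN* is not transcribed.
So YilN is not produced.
With no repressor bound, *wexN* is transcribed.
So WexN is produced and active.
MoO₄²⁻ is absent, so LomJ is active.
Xylulose is absent, so UlmS is inactive.
No repressor is bound and WexN and LomJ are active, so *sovP* is transcribed.
→ *sovP* is ON in A.
Condition B:
Ornithine is absent, so HolN is inactive.
Mevalonate is present, so TorK is active.
With repressor TorK bound, *vorA* is not transcribed.
So VorA is not produced.
Sorbose is present, so PexV is active.
With repressor PexV bound, *yilN* is not transcribed.
So YilN is not produced.
With no repressor bound, *wexN* is transcribed.
So WexN is produced and active.
MoO₄²⁻ is present, so LomJ is inactive.
Xylulose is present, so UlmS is active.
With repressor UlmS bound, *sovP* is not transcribed.
→ *sovP* is OFF in B.

A only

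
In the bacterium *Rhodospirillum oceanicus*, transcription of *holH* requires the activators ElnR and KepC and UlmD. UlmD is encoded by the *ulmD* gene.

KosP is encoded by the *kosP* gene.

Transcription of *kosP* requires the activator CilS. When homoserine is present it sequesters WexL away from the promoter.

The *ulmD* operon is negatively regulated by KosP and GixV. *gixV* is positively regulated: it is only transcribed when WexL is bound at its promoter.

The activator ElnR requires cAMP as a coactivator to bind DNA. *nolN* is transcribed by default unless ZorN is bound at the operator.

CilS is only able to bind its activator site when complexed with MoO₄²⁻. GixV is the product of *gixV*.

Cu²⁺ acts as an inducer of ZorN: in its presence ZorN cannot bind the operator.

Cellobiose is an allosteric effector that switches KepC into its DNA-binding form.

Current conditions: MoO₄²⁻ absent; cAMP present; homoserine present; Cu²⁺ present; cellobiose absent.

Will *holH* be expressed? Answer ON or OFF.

OFF

cAMP is present, so ElnR is active.
Cellobiose is absent, so KepC is inactive.
MoO₄²⁻ is absent, so CilS is inactive.
Required activator CilS is absent, so *kosP* is not transcribed.
So KosP is not produced.
Homoserine is present, so WexL is inactive.
Required activator WexL is absent, so *gixV* is not transcribed.
So GixV is not produced.
With no repressor bound, *ulmD* is transcribed.
So UlmD is produced and active.
Required activator KepC is absent, so *holH* is not transcribed.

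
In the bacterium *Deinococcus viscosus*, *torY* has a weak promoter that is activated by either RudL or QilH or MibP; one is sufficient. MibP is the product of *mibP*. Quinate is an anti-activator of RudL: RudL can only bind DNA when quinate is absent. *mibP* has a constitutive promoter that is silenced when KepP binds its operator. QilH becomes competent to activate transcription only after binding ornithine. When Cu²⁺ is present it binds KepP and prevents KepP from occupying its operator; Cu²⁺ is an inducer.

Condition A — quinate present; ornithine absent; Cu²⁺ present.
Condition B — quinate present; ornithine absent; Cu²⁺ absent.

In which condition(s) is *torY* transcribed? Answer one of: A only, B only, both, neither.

Condition A:
Quinate is present, so RudL is inactive.
Ornithine is absent, so QilH is inactive.
Cu²⁺ is present, so KepP is inactive.
With no repressor bound, *mibP* is transcribed.
So MibP is produced and active.
Activator MibP is present, so *torY* is transcribed.
→ *torY* is ON in A.
Condition B:
Quinate is present, so RudL is inactive.
Ornithine is absent, so QilH is inactive.
Cu²⁺ is absent, so KepP is active.
With repressor KepP bound, *mibP* is not transcribed.
So MibP is not produced.
No activator is available at the *torY* promoter, so *torY* is not transcribed.
→ *torY* is OFF in B.

A only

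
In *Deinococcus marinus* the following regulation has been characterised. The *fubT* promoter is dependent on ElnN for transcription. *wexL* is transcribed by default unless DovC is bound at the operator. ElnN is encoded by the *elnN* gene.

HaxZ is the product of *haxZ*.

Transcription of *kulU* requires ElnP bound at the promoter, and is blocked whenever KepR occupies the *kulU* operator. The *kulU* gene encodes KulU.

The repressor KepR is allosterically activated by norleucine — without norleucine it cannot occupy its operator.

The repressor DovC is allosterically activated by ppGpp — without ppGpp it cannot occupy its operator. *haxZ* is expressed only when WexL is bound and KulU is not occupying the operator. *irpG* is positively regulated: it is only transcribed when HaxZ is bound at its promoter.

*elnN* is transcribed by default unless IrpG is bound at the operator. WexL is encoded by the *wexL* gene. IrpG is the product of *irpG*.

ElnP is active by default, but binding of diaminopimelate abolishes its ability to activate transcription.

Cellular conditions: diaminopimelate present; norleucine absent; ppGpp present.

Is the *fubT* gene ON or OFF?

ppGpp is present, so DovC is active.
With repressor DovC bound, *wexL* is not transcribed.
So WexL is not produced.
Diaminopimelate is present, so ElnP is inactive.
Norleucine is absent, so KepR is inactive.
Required activator ElnP is absent, so *kulU* is not transcribed.
So KulU is not produced.
Required activator WexL is absent, so *haxZ* is not transcribed.
So HaxZ is not produced.
Required activator HaxZ is absent, so *irpG* is not transcribed.
So IrpG is not produced.
With no repressor bound, *elnN* is transcribed.
So ElnN is produced and active.
No repressor is bound and ElnN is active, so *fubT* is transcribed.

ON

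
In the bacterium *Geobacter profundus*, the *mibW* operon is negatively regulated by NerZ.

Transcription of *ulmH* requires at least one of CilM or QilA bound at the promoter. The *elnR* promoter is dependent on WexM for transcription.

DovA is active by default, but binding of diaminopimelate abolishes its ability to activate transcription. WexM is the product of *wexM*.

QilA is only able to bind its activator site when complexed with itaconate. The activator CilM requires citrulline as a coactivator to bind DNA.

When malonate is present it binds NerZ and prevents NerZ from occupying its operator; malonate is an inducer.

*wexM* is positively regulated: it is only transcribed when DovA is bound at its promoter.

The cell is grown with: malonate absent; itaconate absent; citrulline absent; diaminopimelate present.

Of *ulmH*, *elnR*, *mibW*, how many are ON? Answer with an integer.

0

Citrulline is absent, so CilM is inactive.
Itaconate is absent, so QilA is inactive.
No activator is available at the *ulmH* promoter, so *ulmH* is not transcribed.
→ *ulmH* is OFF.
Diaminopimelate is present, so DovA is inactive.
Required activator DovA is absent, so *wexM* is not transcribed.
So WexM is not produced.
Required activator WexM is absent, so *elnR* is not transcribed.
→ *elnR* is OFF.
Malonate is absent, so NerZ is active.
With repressor NerZ bound, *mibW* is not transcribed.
→ *mibW* is OFF.
0 of the 3 genes are transcribed.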